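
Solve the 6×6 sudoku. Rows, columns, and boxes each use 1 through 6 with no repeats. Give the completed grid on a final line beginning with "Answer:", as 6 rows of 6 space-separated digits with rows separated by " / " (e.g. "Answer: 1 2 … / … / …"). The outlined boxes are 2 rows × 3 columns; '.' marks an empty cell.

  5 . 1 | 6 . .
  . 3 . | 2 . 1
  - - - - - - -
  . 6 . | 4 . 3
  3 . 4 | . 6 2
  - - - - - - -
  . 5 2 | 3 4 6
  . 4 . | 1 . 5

Step 1. [r3c5∈{1,5}] r3c5 is the only open cell in col 5 admitting 1, so r3c5=1.
Step 2. [r6c1∈{6}] only 6 remains possible at r6c1 ⇒ r6c1=6.
Step 3. [r1c6∈{4}] nothing but 4 survives at r1c6 ⇒ r1c6=4.
Step 4. [r3c1∈{2}] r3c1 has the single candidate 2, so r3c1=2.
Step 5. [r6c3∈{3}] r6c3 is down to just 3. So r6c3=3.
Step 6. [r6c5∈{2}] nothing but 2 survives at r6c5. So r6c5=2.
Step 7. [r1c2∈{2}] r1c2 has the single candidate 2, so r1c2=2.
Step 8. [r5c1∈{1}] r5c1's peers cover all but 1. So r5c1=1.
Step 9. [r4c2∈{1}] r4c2 is down to just 1 ⇒ r4c2=1.
Step 10. [r1c5∈{3}] only 3 remains possible at r1c5, so r1c5=3.
Step 11. [r3c3∈{5}] nothing but 5 survives at r3c3. So r3c3=5.
Step 12. [r2c1∈{4}] only 4 remains possible at r2c1. So r2c1=4.
Step 13. [r2c3∈{6}] only 6 remains possible at r2c3. So r2c3=6.
Step 14. [r4c4∈{5}] only 5 remains possible at r4c4 ⇒ r4c4=5.
Step 15. [r2c5∈{5}] nothing but 5 survives at r2c5. So r2c5=5.

Answer: 5 2 1 6 3 4 / 4 3 6 2 5 1 / 2 6 5 4 1 3 / 3 1 4 5 6 2 / 1 5 2 3 4 6 / 6 4 3 1 2 5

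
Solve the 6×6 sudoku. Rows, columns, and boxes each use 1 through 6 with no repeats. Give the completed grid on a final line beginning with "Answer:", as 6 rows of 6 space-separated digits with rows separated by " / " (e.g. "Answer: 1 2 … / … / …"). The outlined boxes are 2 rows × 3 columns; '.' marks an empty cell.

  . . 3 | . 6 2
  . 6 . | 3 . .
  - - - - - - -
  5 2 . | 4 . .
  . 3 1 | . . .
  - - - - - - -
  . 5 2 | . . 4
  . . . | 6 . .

Step 1. [r5c4∈{1}] r5c4 is down to just 1 ⇒ r5c4=1.
Step 2. [r5c5∈{3}] nothing but 3 survives at r5c5. So r5c5=3.
Step 3. [r4c1∈{4,6}] 4 has one home in row 4: r4c1. So r4c1=4.
Step 4. [r1c2∈{1,4}] 4 has one home in row 1: r1c2 ⇒ r1c2=4.
Step 5. [r1c4∈{5}] nothing but 5 survives at r1c4. So r1c4=5.
Step 6. [r2c6∈{1}] nothing but 1 survives at r2c6. So r2c6=1.
Step 7. [r6c5∈{2,5}] in row 6, 2 fits only at r6c5, so r6c5=2.
Step 8. [r4c6∈{5,6}] across row 4, 6 lands solely at r4c6. So r4c6=6.
Step 9. [r1c1∈{1}] r1c1 has the single candidate 1, so r1c1=1.
Step 10. [r6c3∈{4}] r6c3 has the single candidate 4 ⇒ r6c3=4.
Step 11. [r3c6∈{3}] r3c6 has the single candidate 3, so r3c6=3.
Step 12. [r2c1∈{2}] nothing but 2 survives at r2c1. So r2c1=2.
Step 13. [r2c5∈{4}] nothing but 4 survives at r2c5 ⇒ r2c5=4.
Step 14. [r6c1∈{3}] nothing but 3 survives at r6c1. So r6c1=3.
Step 15. [r4c5∈{5}] r4c5 is down to just 5, so r4c5=5.
Step 16. [r3c5∈{1}] only 1 remains possible at r3c5. So r3c5=1.
Step 17. [r6c2∈{1}] r6c2's peers cover all but 1. So r6c2=1.
Step 18. [r5c1∈{6}] only 6 remains possible at r5c1. So r5c1=6.
Step 19. [r6c6∈{5}] r6c6 has the single candidate 5. So r6c6=5.
Step 20. [r3c3∈{6}] only 6 remains possible at r3c3 ⇒ r3c3=6.
Step 21. [r2c3∈{5}] only 5 remains possible at r2c3. So r2c3=5.
Step 22. [r4c4∈{2}] r4c4's peers cover all but 2, so r4c4=2.

Answer: 1 4 3 5 6 2 / 2 6 5 3 4 1 / 5 2 6 4 1 3 / 4 3 1 2 5 6 / 6 5 2 1 3 4 / 3 1 4 6 2 5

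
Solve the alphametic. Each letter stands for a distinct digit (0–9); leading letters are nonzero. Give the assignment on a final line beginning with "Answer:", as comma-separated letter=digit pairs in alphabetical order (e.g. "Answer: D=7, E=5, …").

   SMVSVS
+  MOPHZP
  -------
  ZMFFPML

Step 1. [col 1: S + P ≡ L (mod 10)] several values work for P in column 1 (S + P ≡ L (mod 10), carry-in 0); try P=7. So P=7.
Step 2. [Z] adding two 6-digit numbers gives at most 6+1 digits, and here it does — Z is that final carry and must be 1, so Z=1.
Step 3. [col 1: S + P ≡ L (mod 10)] no forcing yet in column 1 (carry-in 0); L=6 is free and consistent — try it, so L=6.
Step 4. [col 1: S + P ≡ L (mod 10)] in column 1 we have S+P≡L with carry-in 0; given P=7, L=6 and digits 1,6,7 already taken and all letters distinct, that pins S to 9, so S=9.
Step 5. [col 2: V + Z ≡ M (mod 10)] column 2 (V + Z ≡ M (mod 10), carry-in 1) doesn't pin M yet; pick M=4 and continue, so M=4.
Step 6. [col 2: V + Z ≡ M (mod 10)] column 2: given Z=1, M=4, carry-in 1, and digits 1,4,6,7,9 already taken and all letters distinct, V+Z≡M (mod 10) forces V=2. So V=2.
Step 7. [col 3: S + H ≡ P (mod 10)] column 3 reads S+H+carry(0)=P with S=9, P=7; with digits 1,2,4,6,7,9 already taken and all letters distinct, the only value for H is 8. So H=8.
Step 8. [col 4: V + P ≡ F (mod 10)] column 4: given V=2, P=7, carry-in 1, and digits 1,2,4,6,7,8,9 already taken and all letters distinct, V+P≡F (mod 10) forces F=0. So F=0.
Step 9. [col 5: M + O ≡ F (mod 10)] column 5 reads M+O+carry(1)=F with M=4, F=0; with digits 0,1,2,4,6,7,8,9 already taken and all letters distinct, the only value for O is 5 ⇒ O=5.

Answer: F=0, H=8, L=6, M=4, O=5, P=7, S=9, V=2, Z=1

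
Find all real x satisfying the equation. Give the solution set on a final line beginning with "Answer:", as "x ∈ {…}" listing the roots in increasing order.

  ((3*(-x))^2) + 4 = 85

Step 1. [((3*(-x))^2) + 4 = 85] the outer +4 inverts by subtracting 4, so sub: (3*(-x))^2 = 81.
Step 2. [(3*(-x))^2 = 81] 81 ≥ 0, LHS is (·)² — take ±√. So sqrt: 3*(-x) = 9 or -9.
Step 3. [3*(-x) = 9 or -9] 3·(inner) — divide through by 3 ⇒ div: -x = 3 or -3.
Step 4. [-x = 3 or -3] flip signs both sides, so neg: x = -3 or 3.

Answer: x ∈ {-3, 3}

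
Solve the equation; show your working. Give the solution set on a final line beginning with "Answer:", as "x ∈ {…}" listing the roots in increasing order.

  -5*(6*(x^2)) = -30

Step 1. [-5*(6*(x^2)) = -30] divide by the outer -5. So div: 6*(x^2) = 6.
Step 2. [6*(x^2) = 6] divide by the outer 6 ⇒ div: x^2 = 1.
Step 3. [x^2 = 1] √ both sides: 1 ≥ 0 gives two branches ⇒ sqrt: x = 1 or -1.

Answer: x ∈ {-1, 1}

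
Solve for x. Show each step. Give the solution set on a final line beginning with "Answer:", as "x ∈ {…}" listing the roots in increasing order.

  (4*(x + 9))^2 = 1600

Step 1. [(4*(x + 9))^2 = 1600] 1600 ≥ 0, LHS is (·)² — take ±√, so sqrt: 4*(x + 9) = 40 or -40.
Step 2. [4*(x + 9) = 40 or -40] leading coefficient 4: divide by 4. So div: x + 9 = 10 or -10.
Step 3. [x + 9 = 10 or -10] +9 is outermost — subtract 9 both sides. So sub: x = 1 or -19.

Answer: x ∈ {-19, 1}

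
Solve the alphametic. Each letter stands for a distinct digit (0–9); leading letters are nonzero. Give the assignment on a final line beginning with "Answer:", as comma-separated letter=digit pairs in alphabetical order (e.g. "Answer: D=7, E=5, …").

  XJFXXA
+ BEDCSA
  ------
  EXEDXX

Step 1. [col 1: A + A ≡ X (mod 10)] several values work for X in column 1 (A + A ≡ X (mod 10), carry-in 0); try X=2. So X=2.
Step 2. [col 1: A + A ≡ X (mod 10)] several values work for A in column 1 (A + A ≡ X (mod 10), carry-in 0); try A=6. So A=6.
Step 3. [col 2: X + S ≡ X (mod 10)] from column 2 (X=2, carry-in 1, digits 2,6 already taken and all letters distinct): S must equal 9. So S=9.
Step 4. [col 3: X + C ≡ D (mod 10)] several values work for D in column 3 (X + C ≡ D (mod 10), carry-in 1); try D=0 ⇒ D=0.
Step 5. [col 3: X + C ≡ D (mod 10)] from column 3 (X=2, D=0, carry-in 1, digits 0,2,6,9 already taken and all letters distinct): C must equal 7. So C=7.
Step 6. [col 4: F + D ≡ E (mod 10)] E=4 is one option consistent with column 4 (F + D ≡ E (mod 10), carry-in 1) — take it. So E=4.
Step 7. [col 4: F + D ≡ E (mod 10)] column 4 reads F+D+carry(1)=E with D=0, E=4; with digits 0,2,4,6,7,9 already taken and all letters distinct, the only value for F is 3, so F=3.
Step 8. [col 5: J + E ≡ X (mod 10)] column 5 reads J+E+carry(0)=X with E=4, X=2; with digits 0,2,3,4,6,7,9 already taken and all letters distinct, the only value for J is 8. So J=8.
Step 9. [col 6: X + B ≡ E (mod 10)] column 6: given X=2, E=4, carry-in 1, and digits 0,2,3,4,6,7,8,9 already taken and all letters distinct, X+B≡E (mod 10) forces B=1, so B=1.

Answer: A=6, B=1, C=7, D=0, E=4, F=3, J=8, S=9, X=2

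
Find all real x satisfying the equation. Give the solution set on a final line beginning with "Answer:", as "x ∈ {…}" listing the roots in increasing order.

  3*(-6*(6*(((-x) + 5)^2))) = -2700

Step 1. [3*(-6*(6*(((-x) + 5)^2))) = -2700] leading coefficient 3: divide by 3, so div: -6*(6*(((-x) + 5)^2)) = -900.
Step 2. [-6*(6*(((-x) + 5)^2)) = -900] divide by the outer -6 ⇒ div: 6*(((-x) + 5)^2) = 150.
Step 3. [6*(((-x) + 5)^2) = 150] divide by the outer 6, so div: ((-x) + 5)^2 = 25.
Step 4. [((-x) + 5)^2 = 25] √ both sides: 25 ≥ 0 gives two branches, so sqrt: (-x) + 5 = 5 or -5.
Step 5. [(-x) + 5 = 5 or -5] +5 is outermost — subtract 5 both sides. So sub: -x = 0 or -10.
Step 6. [-x = 0 or -10] LHS negated; negate both sides, so neg: x = 0 or 10.

Answer: x ∈ {0, 10}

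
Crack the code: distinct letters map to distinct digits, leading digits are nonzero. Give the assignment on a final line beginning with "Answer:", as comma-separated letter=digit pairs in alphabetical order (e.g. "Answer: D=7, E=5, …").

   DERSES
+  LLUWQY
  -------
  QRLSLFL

Step 1. [col 1: S + Y ≡ L (mod 10)] column 1 (S + Y ≡ L (mod 10), carry-in 0) doesn't pin S yet; pick S=2 and continue, so S=2.
Step 2. [col 1: S + Y ≡ L (mod 10)] no forcing yet in column 1 (carry-in 0); Y=4 is free and consistent — try it, so Y=4.
Step 3. [col 1: S + Y ≡ L (mod 10)] from column 1 (S=2, Y=4, carry-in 0, digits 2,4 already taken and all letters distinct): L must equal 6, so L=6.
Step 4. [col 2: E + Q ≡ F (mod 10)] no forcing yet in column 2 (carry-in 0); F=0 is free and consistent — try it ⇒ F=0.
Step 5. [col 2: E + Q ≡ F (mod 10)] Q=1 is one option consistent with column 2 (E + Q ≡ F (mod 10), carry-in 0) — take it, so Q=1.
Step 6. [col 2: E + Q ≡ F (mod 10)] column 2: given Q=1, F=0, carry-in 0, and digits 0,1,2,4,6 already taken and all letters distinct, E+Q≡F (mod 10) forces E=9 ⇒ E=9.
Step 7. [col 3: S + W ≡ L (mod 10)] column 3 reads S+W+carry(1)=L with S=2, L=6; with digits 0,1,2,4,6,9 already taken and all letters distinct, the only value for W is 3. So W=3.
Step 8. [col 4: R + U ≡ S (mod 10)] no forcing yet in column 4 (carry-in 0); U=7 is free and consistent — try it ⇒ U=7.
Step 9. [col 4: R + U ≡ S (mod 10)] column 4: given U=7, S=2, carry-in 0, and digits 0,1,2,3,4,6,7,9 already taken and all letters distinct, R+U≡S (mod 10) forces R=5 ⇒ R=5.
Step 10. [col 6: D + L ≡ R (mod 10)] from column 6 (L=6, R=5, carry-in 1, digits 0,1,2,3,4,5,6,7,9 already taken and all letters distinct): D must equal 8, so D=8.

Answer: D=8, E=9, F=0, L=6, Q=1, R=5, S=2, U=7, W=3, Y=4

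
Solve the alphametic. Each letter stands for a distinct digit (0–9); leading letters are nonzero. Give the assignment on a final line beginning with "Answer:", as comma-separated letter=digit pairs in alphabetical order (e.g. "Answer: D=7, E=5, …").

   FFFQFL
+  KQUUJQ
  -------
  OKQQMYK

Step 1. [col 1: L + Q ≡ K (mod 10)] L=2 is one option consistent with column 1 (L + Q ≡ K (mod 10), carry-in 0) — take it, so L=2.
Step 2. [col 1: L + Q ≡ K (mod 10)] Q=3 is one option consistent with column 1 (L + Q ≡ K (mod 10), carry-in 0) — take it, so Q=3.
Step 3. [O] adding two 6-digit numbers gives at most 6+1 digits, and here it does — O is that final carry and must be 1, so O=1.
Step 4. [col 1: L + Q ≡ K (mod 10)] column 1 reads L+Q+carry(0)=K with L=2, Q=3; with digits 1,2,3 already taken and all letters distinct, the only value for K is 5 ⇒ K=5.
Step 5. [col 2: F + J ≡ Y (mod 10)] several values work for J in column 2 (F + J ≡ Y (mod 10), carry-in 0); try J=7. So J=7.
Step 6. [col 2: F + J ≡ Y (mod 10)] from column 2 (J=7, carry-in 0, digits 1,2,3,5,7 already taken and all letters distinct): Y must equal 6 ⇒ Y=6.
Step 7. [col 2: F + J ≡ Y (mod 10)] in column 2 we have F+J≡Y with carry-in 0; given J=7, Y=6 and digits 1,2,3,5,6,7 already taken and all letters distinct, that pins F to 9 ⇒ F=9.
Step 8. [col 3: Q + U ≡ M (mod 10)] several values work for U in column 3 (Q + U ≡ M (mod 10), carry-in 1); try U=4 ⇒ U=4.
Step 9. [col 3: Q + U ≡ M (mod 10)] from column 3 (Q=3, U=4, carry-in 1, digits 1,2,3,4,5,6,7,9 already taken and all letters distinct): M must equal 8 ⇒ M=8.

Answer: F=9, J=7, K=5, L=2, M=8, O=1, Q=3, U=4, Y=6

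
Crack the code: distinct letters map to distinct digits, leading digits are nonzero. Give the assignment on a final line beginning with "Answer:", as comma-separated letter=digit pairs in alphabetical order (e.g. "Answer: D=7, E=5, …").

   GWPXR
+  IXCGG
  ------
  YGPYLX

Step 1. [col 1: R + G ≡ X (mod 10)] column 1 (R + G ≡ X (mod 10), carry-in 0) doesn't pin R yet; pick R=6 and continue ⇒ R=6.
Step 2. [col 1: R + G ≡ X (mod 10)] G=2 is one option consistent with column 1 (R + G ≡ X (mod 10), carry-in 0) — take it ⇒ G=2.
Step 3. [col 1: R + G ≡ X (mod 10)] from column 1 (R=6, G=2, carry-in 0, digits 2,6 already taken and all letters distinct): X must equal 8. So X=8.
Step 4. [Y] Y is the leading digit of a 6-digit sum of two 5-digit numbers; the final carry is exactly 1. So Y=1.
Step 5. [col 2: X + G ≡ L (mod 10)] column 2: given X=8, G=2, carry-in 0, and digits 1,2,6,8 already taken and all letters distinct, X+G≡L (mod 10) forces L=0, so L=0.
Step 6. [col 3: P + C ≡ Y (mod 10)] no forcing yet in column 3 (carry-in 1); C=7 is free and consistent — try it. So C=7.
Step 7. [col 3: P + C ≡ Y (mod 10)] column 3 reads P+C+carry(1)=Y with C=7, Y=1; with digits 0,1,2,6,7,8 already taken and all letters distinct, the only value for P is 3 ⇒ P=3.
Step 8. [col 4: W + X ≡ P (mod 10)] column 4 reads W+X+carry(1)=P with X=8, P=3; with digits 0,1,2,3,6,7,8 already taken and all letters distinct, the only value for W is 4 ⇒ W=4.
Step 9. [col 5: G + I ≡ G (mod 10)] from column 5 (G=2, carry-in 1, digits 0,1,2,3,4,6,7,8 already taken and all letters distinct): I must equal 9 ⇒ I=9.

Answer: C=7, G=2, I=9, L=0, P=3, R=6, W=4, X=8, Y=1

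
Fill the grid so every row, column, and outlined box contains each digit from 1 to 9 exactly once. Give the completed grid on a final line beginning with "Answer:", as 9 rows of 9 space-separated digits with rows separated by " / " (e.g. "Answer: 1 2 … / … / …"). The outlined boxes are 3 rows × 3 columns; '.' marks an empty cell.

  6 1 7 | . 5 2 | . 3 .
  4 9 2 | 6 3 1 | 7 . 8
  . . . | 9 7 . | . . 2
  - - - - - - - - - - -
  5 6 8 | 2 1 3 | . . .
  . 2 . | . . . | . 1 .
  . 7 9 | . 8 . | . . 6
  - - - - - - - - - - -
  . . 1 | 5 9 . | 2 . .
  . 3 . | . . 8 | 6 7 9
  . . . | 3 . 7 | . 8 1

Step 1. [r5c3∈{3,4}] across box 4, 4 lands solely at r5c3 ⇒ r5c3=4.
Step 2. [r7c8∈{4}] nothing but 4 survives at r7c8, so r7c8=4.
Step 3. [r5c9∈{3,5,7}] 5 has one home in col 9: r5c9, so r5c9=5.
Step 4. [r6c4∈{4}] only 4 remains possible at r6c4, so r6c4=4.
Step 5. [r8c3∈{5}] r8c3's peers cover all but 5 ⇒ r8c3=5.
Step 6. [r1c9∈{4}] r1c9 has the single candidate 4. So r1c9=4.
Step 7. [r5c1∈{3}] r5c1's peers cover all but 3, so r5c1=3.
Step 8. [r3c2∈{5,8}] r3c2 is the only open cell in col 2 admitting 5. So r3c2=5.
Step 9. [r8c1∈{2}] r8c1 has the single candidate 2, so r8c1=2.
Step 10. [r4c8∈{9}] nothing but 9 survives at r4c8 ⇒ r4c8=9.
Step 11. [r5c5∈{6}] r5c5 has the single candidate 6, so r5c5=6.
Step 12. [r8c5∈{4}] nothing but 4 survives at r8c5, so r8c5=4.
Step 13. [r3c1∈{8}] r3c1 has the single candidate 8 ⇒ r3c1=8.
Step 14. [r1c7∈{9}] r1c7's peers cover all but 9, so r1c7=9.
Step 15. [r4c7∈{4}] only 4 remains possible at r4c7 ⇒ r4c7=4.
Step 16. [r4c9∈{7}] nothing but 7 survives at r4c9 ⇒ r4c9=7.
Step 17. [r5c4∈{7}] r5c4's peers cover all but 7, so r5c4=7.
Step 18. [r3c3∈{3}] nothing but 3 survives at r3c3, so r3c3=3.
Step 19. [r5c6∈{9}] nothing but 9 survives at r5c6 ⇒ r5c6=9.
Step 20. [r5c7∈{8}] r5c7 is down to just 8. So r5c7=8.
Step 21. [r3c7∈{1}] r3c7 is down to just 1 ⇒ r3c7=1.
Step 22. [r8c4∈{1}] r8c4 is down to just 1, so r8c4=1.
Step 23. [r9c7∈{5}] nothing but 5 survives at r9c7 ⇒ r9c7=5.
Step 24. [r3c8∈{6}] r3c8's peers cover all but 6, so r3c8=6.
Step 25. [r9c3∈{6}] nothing but 6 survives at r9c3 ⇒ r9c3=6.
Step 26. [r2c8∈{5}] r2c8 has the single candidate 5 ⇒ r2c8=5.
Step 27. [r7c9∈{3}] nothing but 3 survives at r7c9 ⇒ r7c9=3.
Step 28. [r6c8∈{2}] r6c8 has the single candidate 2 ⇒ r6c8=2.
Step 29. [r7c6∈{6}] r7c6 is down to just 6, so r7c6=6.
Step 30. [r6c1∈{1}] r6c1's peers cover all but 1. So r6c1=1.
Step 31. [r9c2∈{4}] r9c2 is down to just 4 ⇒ r9c2=4.
Step 32. [r7c1∈{7}] r7c1 has the single candidate 7, so r7c1=7.
Step 33. [r6c6∈{5}] r6c6 is down to just 5. So r6c6=5.
Step 34. [r6c7∈{3}] r6c7 has the single candidate 3, so r6c7=3.
Step 35. [r9c1∈{9}] r9c1 has the single candidate 9 ⇒ r9c1=9.
Step 36. [r3c6∈{4}] only 4 remains possible at r3c6. So r3c6=4.
Step 37. [r7c2∈{8}] r7c2's peers cover all but 8 ⇒ r7c2=8.
Step 38. [r9c5∈{2}] r9c5's peers cover all but 2 ⇒ r9c5=2.
Step 39. [r1c4∈{8}] only 8 remains possible at r1c4, so r1c4=8.

Answer: 6 1 7 8 5 2 9 3 4 / 4 9 2 6 3 1 7 5 8 / 8 5 3 9 7 4 1 6 2 / 5 6 8 2 1 3 4 9 7 / 3 2 4 7 6 9 8 1 5 / 1 7 9 4 8 5 3 2 6 / 7 8 1 5 9 6 2 4 3 / 2 3 5 1 4 8 6 7 9 / 9 4 6 3 2 7 5 8 1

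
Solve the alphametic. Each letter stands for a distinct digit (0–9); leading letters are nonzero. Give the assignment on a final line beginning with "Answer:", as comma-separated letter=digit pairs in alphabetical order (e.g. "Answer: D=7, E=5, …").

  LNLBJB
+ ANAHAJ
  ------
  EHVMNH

Step 1. [col 1: B + J ≡ H (mod 10)] column 1 (B + J ≡ H (mod 10), carry-in 0) doesn't pin H yet; pick H=6 and continue ⇒ H=6.
Step 2. [col 1: B + J ≡ H (mod 10)] column 1 (B + J ≡ H (mod 10), carry-in 0) doesn't pin B yet; pick B=4 and continue. So B=4.
Step 3. [col 1: B + J ≡ H (mod 10)] column 1 reads B+J+carry(0)=H with B=4, H=6; with digits 4,6 already taken and all letters distinct, the only value for J is 2. So J=2.
Step 4. [col 2: J + A ≡ N (mod 10)] N=3 is one option consistent with column 2 (J + A ≡ N (mod 10), carry-in 0) — take it, so N=3.
Step 5. [col 2: J + A ≡ N (mod 10)] in column 2 we have J+A≡N with carry-in 0; given J=2, N=3 and digits 2,3,4,6 already taken and all letters distinct, that pins A to 1, so A=1.
Step 6. [col 3: B + H ≡ M (mod 10)] from column 3 (B=4, H=6, carry-in 0, digits 1,2,3,4,6 already taken and all letters distinct): M must equal 0, so M=0.
Step 7. [col 4: L + A ≡ V (mod 10)] L=7 is one option consistent with column 4 (L + A ≡ V (mod 10), carry-in 1) — take it, so L=7.
Step 8. [col 4: L + A ≡ V (mod 10)] from column 4 (L=7, A=1, carry-in 1, digits 0,1,2,3,4,6,7 already taken and all letters distinct): V must equal 9 ⇒ V=9.
Step 9. [col 6: L + A ≡ E (mod 10)] column 6: given L=7, A=1, carry-in 0, and digits 0,1,2,3,4,6,7,9 already taken and all letters distinct, L+A≡E (mod 10) forces E=8. So E=8.

Answer: A=1, B=4, E=8, H=6, J=2, L=7, M=0, N=3, V=9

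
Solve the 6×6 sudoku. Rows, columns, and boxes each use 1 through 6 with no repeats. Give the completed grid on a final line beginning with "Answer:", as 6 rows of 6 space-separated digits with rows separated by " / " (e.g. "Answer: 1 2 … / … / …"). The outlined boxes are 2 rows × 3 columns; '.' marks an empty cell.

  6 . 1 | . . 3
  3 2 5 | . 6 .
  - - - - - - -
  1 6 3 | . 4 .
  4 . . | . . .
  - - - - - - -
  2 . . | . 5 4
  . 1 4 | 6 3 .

Step 1. [r1c4∈{2,4,5}] across row 1, 5 lands solely at r1c4. So r1c4=5.
Step 2. [r3c4∈{2}] r3c4 is down to just 2, so r3c4=2.
Step 3. [r2c6∈{1}] only 1 remains possible at r2c6, so r2c6=1.
Step 4. [r4c2∈{5}] r4c2's peers cover all but 5 ⇒ r4c2=5.
Step 5. [r4c4∈{1,3}] in row 4, 3 fits only at r4c4, so r4c4=3.
Step 6. [r3c6∈{5}] r3c6's peers cover all but 5. So r3c6=5.
Step 7. [r6c6∈{2}] r6c6 has the single candidate 2 ⇒ r6c6=2.
Step 8. [r4c3∈{2}] r4c3 is down to just 2, so r4c3=2.
Step 9. [r5c3∈{6}] nothing but 6 survives at r5c3. So r5c3=6.
Step 10. [r2c4∈{4}] only 4 remains possible at r2c4 ⇒ r2c4=4.
Step 11. [r1c2∈{4}] r1c2 is down to just 4 ⇒ r1c2=4.
Step 12. [r5c2∈{3}] r5c2 has the single candidate 3. So r5c2=3.
Step 13. [r5c4∈{1}] r5c4 is down to just 1. So r5c4=1.
Step 14. [r6c1∈{5}] only 5 remains possible at r6c1. So r6c1=5.
Step 15. [r4c6∈{6}] r4c6's peers cover all but 6 ⇒ r4c6=6.
Step 16. [r4c5∈{1}] r4c5 is down to just 1, so r4c5=1.
Step 17. [r1c5∈{2}] r1c5's peers cover all but 2. So r1c5=2.

Answer: 6 4 1 5 2 3 / 3 2 5 4 6 1 / 1 6 3 2 4 5 / 4 5 2 3 1 6 / 2 3 6 1 5 4 / 5 1 4 6 3 2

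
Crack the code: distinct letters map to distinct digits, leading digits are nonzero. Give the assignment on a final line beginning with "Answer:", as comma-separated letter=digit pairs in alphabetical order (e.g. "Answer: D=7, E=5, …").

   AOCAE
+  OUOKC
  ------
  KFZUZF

Step 1. [col 1: E + C ≡ F (mod 10)] several values work for E in column 1 (E + C ≡ F (mod 10), carry-in 0); try E=4. So E=4.
Step 2. [col 1: E + C ≡ F (mod 10)] F=2 is one option consistent with column 1 (E + C ≡ F (mod 10), carry-in 0) — take it. So F=2.
Step 3. [col 1: E + C ≡ F (mod 10)] column 1 reads E+C+carry(0)=F with E=4, F=2; with digits 2,4 already taken and all letters distinct, the only value for C is 8, so C=8.
Step 4. [col 2: A + K ≡ Z (mod 10)] no forcing yet in column 2 (carry-in 1); A=7 is free and consistent — try it, so A=7.
Step 5. [col 2: A + K ≡ Z (mod 10)] column 2 (A + K ≡ Z (mod 10), carry-in 1) doesn't pin Z yet; pick Z=9 and continue, so Z=9.
Step 6. [col 2: A + K ≡ Z (mod 10)] in column 2 we have A+K≡Z with carry-in 1; given A=7, Z=9 and digits 2,4,7,8,9 already taken and all letters distinct, that pins K to 1. So K=1.
Step 7. [col 3: C + O ≡ U (mod 10)] from column 3 (C=8, carry-in 0, digits 1,2,4,7,8,9 already taken and all letters distinct): U must equal 3, so U=3.
Step 8. [col 3: C + O ≡ U (mod 10)] in column 3 we have C+O≡U with carry-in 0; given C=8, U=3 and digits 1,2,3,4,7,8,9 already taken and all letters distinct, that pins O to 5 ⇒ O=5.

Answer: A=7, C=8, E=4, F=2, K=1, O=5, U=3, Z=9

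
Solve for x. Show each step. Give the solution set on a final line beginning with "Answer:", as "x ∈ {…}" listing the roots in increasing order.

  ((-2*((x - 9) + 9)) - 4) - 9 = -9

Step 1. [((-2*((x - 9) + 9)) - 4) - 9 = -9] -9 is outermost — add 9 both sides, so sub: (-2*((x - 9) + 9)) - 4 = 0.
Step 2. [(-2*((x - 9) + 9)) - 4 = 0] -2 | LHS and -2 | 0: pull -2 out ⇒ factor: ((x - 9) + 9) + 2 = 0.
Step 3. [((x - 9) + 9) + 2 = 0] peel the +2: subtract 2 from each side. So sub: (x - 9) + 9 = -2.
Step 4. [(x - 9) + 9 = -2] +9 is outermost — subtract 9 both sides. So sub: x - 9 = -11.
Step 5. [x - 9 = -11] add 9: x sits inside (… - 9). So sub: x = -2.

Answer: x ∈ {-2}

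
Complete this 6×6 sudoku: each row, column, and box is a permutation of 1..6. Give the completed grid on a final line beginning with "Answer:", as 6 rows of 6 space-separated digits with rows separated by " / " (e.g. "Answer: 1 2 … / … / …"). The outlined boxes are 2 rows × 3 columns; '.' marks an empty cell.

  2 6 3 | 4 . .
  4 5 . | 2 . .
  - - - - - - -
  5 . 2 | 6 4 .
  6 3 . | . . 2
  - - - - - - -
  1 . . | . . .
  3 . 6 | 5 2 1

Step 1. [r5c6∈{3,4,6}] across col 6, 4 lands solely at r5c6 ⇒ r5c6=4.
Step 2. [r1c5∈{1,5}] across row 1, 1 lands solely at r1c5, so r1c5=1.
Step 3. [r5c5∈{3,6}] 6 has one home in row 5: r5c5. So r5c5=6.
Step 4. [r3c2∈{1}] nothing but 1 survives at r3c2, so r3c2=1.
Step 5. [r3c6∈{3}] r3c6 is down to just 3, so r3c6=3.
Step 6. [r1c6∈{5}] r1c6 has the single candidate 5 ⇒ r1c6=5.
Step 7. [r2c5∈{3}] nothing but 3 survives at r2c5. So r2c5=3.
Step 8. [r2c6∈{6}] nothing but 6 survives at r2c6, so r2c6=6.
Step 9. [r4c3∈{4}] r4c3 is down to just 4 ⇒ r4c3=4.
Step 10. [r4c4∈{1}] only 1 remains possible at r4c4. So r4c4=1.
Step 11. [r4c5∈{5}] r4c5 is down to just 5. So r4c5=5.
Step 12. [r6c2∈{4}] r6c2 has the single candidate 4, so r6c2=4.
Step 13. [r5c4∈{3}] only 3 remains possible at r5c4. So r5c4=3.
Step 14. [r5c2∈{2}] r5c2 has the single candidate 2. So r5c2=2.
Step 15. [r5c3∈{5}] only 5 remains possible at r5c3. So r5c3=5.
Step 16. [r2c3∈{1}] only 1 remains possible at r2c3. So r2c3=1.

Answer: 2 6 3 4 1 5 / 4 5 1 2 3 6 / 5 1 2 6 4 3 / 6 3 4 1 5 2 / 1 2 5 3 6 4 / 3 4 6 5 2 1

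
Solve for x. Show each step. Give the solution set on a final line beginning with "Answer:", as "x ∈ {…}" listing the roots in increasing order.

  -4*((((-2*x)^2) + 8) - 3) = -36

Step 1. [-4*((((-2*x)^2) + 8) - 3) = -36] -4 out front; divide by -4. So div: (((-2*x)^2) + 8) - 3 = 9.
Step 2. [(((-2*x)^2) + 8) - 3 = 9] the outer -3 inverts by adding 3 ⇒ sub: ((-2*x)^2) + 8 = 12.
Step 3. [((-2*x)^2) + 8 = 12] 8 comes off first (subtract 8), so sub: (-2*x)^2 = 4.
Step 4. [(-2*x)^2 = 4] √ both sides: 4 ≥ 0 gives two branches, so sqrt: -2*x = 2 or -2.
Step 5. [-2*x = 2 or -2] LHS = -2·(…); ÷-2 both sides. So div: x = -1 or 1.

Answer: x ∈ {-1, 1}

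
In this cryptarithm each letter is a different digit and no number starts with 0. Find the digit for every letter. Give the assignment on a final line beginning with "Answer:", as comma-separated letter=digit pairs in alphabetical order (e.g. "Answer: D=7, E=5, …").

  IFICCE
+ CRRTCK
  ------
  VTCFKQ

Step 1. [col 1: E + K ≡ Q (mod 10)] several values work for E in column 1 (E + K ≡ Q (mod 10), carry-in 0); try E=8 ⇒ E=8.
Step 2. [col 1: E + K ≡ Q (mod 10)] several values work for K in column 1 (E + K ≡ Q (mod 10), carry-in 0); try K=5, so K=5.
Step 3. [col 1: E + K ≡ Q (mod 10)] column 1 reads E+K+carry(0)=Q with E=8, K=5; with digits 5,8 already taken and all letters distinct, the only value for Q is 3, so Q=3.
Step 4. [col 2: C + C ≡ K (mod 10)] several values work for C in column 2 (C + C ≡ K (mod 10), carry-in 1); try C=2. So C=2.
Step 5. [col 3: C + T ≡ F (mod 10)] several values work for T in column 3 (C + T ≡ F (mod 10), carry-in 0); try T=9 ⇒ T=9.
Step 6. [col 3: C + T ≡ F (mod 10)] column 3: given C=2, T=9, carry-in 0, and digits 2,3,5,8,9 already taken and all letters distinct, C+T≡F (mod 10) forces F=1. So F=1.
Step 7. [col 4: I + R ≡ C (mod 10)] no forcing yet in column 4 (carry-in 1); R=7 is free and consistent — try it. So R=7.
Step 8. [col 4: I + R ≡ C (mod 10)] column 4 reads I+R+carry(1)=C with R=7, C=2; with digits 1,2,3,5,7,8,9 already taken and all letters distinct, the only value for I is 4. So I=4.
Step 9. [col 6: I + C ≡ V (mod 10)] from column 6 (I=4, C=2, carry-in 0, digits 1,2,3,4,5,7,8,9 already taken and all letters distinct): V must equal 6. So V=6.

Answer: C=2, E=8, F=1, I=4, K=5, Q=3, R=7, T=9, V=6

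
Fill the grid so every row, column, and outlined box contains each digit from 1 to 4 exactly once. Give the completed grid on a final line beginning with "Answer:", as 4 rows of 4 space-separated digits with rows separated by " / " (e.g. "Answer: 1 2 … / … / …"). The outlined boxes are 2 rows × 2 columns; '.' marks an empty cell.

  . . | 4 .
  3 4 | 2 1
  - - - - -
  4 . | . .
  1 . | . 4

Step 1. [r4c3∈{3}] r4c3 is down to just 3 ⇒ r4c3=3.
Step 2. [r4c2∈{2}] r4c2 has the single candidate 2 ⇒ r4c2=2.
Step 3. [r1c2∈{1}] r1c2 is down to just 1. So r1c2=1.
Step 4. [r1c4∈{3}] only 3 remains possible at r1c4 ⇒ r1c4=3.
Step 5. [r1c1∈{2}] r1c1 has the single candidate 2 ⇒ r1c1=2.
Step 6. [r3c2∈{3}] r3c2 is down to just 3, so r3c2=3.
Step 7. [r3c4∈{2}] r3c4 is down to just 2, so r3c4=2.
Step 8. [r3c3∈{1}] r3c3's peers cover all but 1. So r3c3=1.

Answer: 2 1 4 3 / 3 4 2 1 / 4 3 1 2 / 1 2 3 4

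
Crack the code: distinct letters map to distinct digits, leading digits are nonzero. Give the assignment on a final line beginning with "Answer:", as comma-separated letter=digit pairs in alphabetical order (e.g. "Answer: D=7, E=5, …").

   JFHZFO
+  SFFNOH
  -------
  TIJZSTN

Step 1. [col 1: O + H ≡ N (mod 10)] no forcing yet in column 1 (carry-in 0); O=3 is free and consistent — try it ⇒ O=3.
Step 2. [col 1: O + H ≡ N (mod 10)] N=5 is one option consistent with column 1 (O + H ≡ N (mod 10), carry-in 0) — take it, so N=5.
Step 3. [T] adding two 6-digit numbers gives at most 6+1 digits, and here it does — T is that final carry and must be 1, so T=1.
Step 4. [col 1: O + H ≡ N (mod 10)] column 1: given O=3, N=5, carry-in 0, and digits 1,3,5 already taken and all letters distinct, O+H≡N (mod 10) forces H=2 ⇒ H=2.
Step 5. [col 2: F + O ≡ T (mod 10)] in column 2 we have F+O≡T with carry-in 0; given O=3, T=1 and digits 1,2,3,5 already taken and all letters distinct, that pins F to 8 ⇒ F=8.
Step 6. [col 3: Z + N ≡ S (mod 10)] S=6 is one option consistent with column 3 (Z + N ≡ S (mod 10), carry-in 1) — take it ⇒ S=6.
Step 7. [col 3: Z + N ≡ S (mod 10)] column 3 reads Z+N+carry(1)=S with N=5, S=6; with digits 1,2,3,5,6,8 already taken and all letters distinct, the only value for Z is 0, so Z=0.
Step 8. [col 5: F + F ≡ J (mod 10)] from column 5 (F=8, carry-in 1, digits 0,1,2,3,5,6,8 already taken and all letters distinct): J must equal 7, so J=7.
Step 9. [col 6: J + S ≡ I (mod 10)] column 6: given J=7, S=6, carry-in 1, and digits 0,1,2,3,5,6,7,8 already taken and all letters distinct, J+S≡I (mod 10) forces I=4, so I=4.

Answer: F=8, H=2, I=4, J=7, N=5, O=3, S=6, T=1, Z=0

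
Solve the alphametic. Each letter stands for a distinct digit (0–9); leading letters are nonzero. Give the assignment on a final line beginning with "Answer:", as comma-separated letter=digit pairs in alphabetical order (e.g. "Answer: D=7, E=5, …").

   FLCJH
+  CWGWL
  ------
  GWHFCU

Step 1. [col 1: H + L ≡ U (mod 10)] several values work for L in column 1 (H + L ≡ U (mod 10), carry-in 0); try L=9 ⇒ L=9.
Step 2. [col 1: H + L ≡ U (mod 10)] several values work for H in column 1 (H + L ≡ U (mod 10), carry-in 0); try H=5, so H=5.
Step 3. [col 1: H + L ≡ U (mod 10)] column 1 reads H+L+carry(0)=U with H=5, L=9; with digits 5,9 already taken and all letters distinct, the only value for U is 4, so U=4.
Step 4. [G] adding two 5-digit numbers gives at most 5+1 digits, and here it does — G is that final carry and must be 1, so G=1.
Step 5. [col 2: J + W ≡ C (mod 10)] column 2 (J + W ≡ C (mod 10), carry-in 1) doesn't pin W yet; pick W=6 and continue ⇒ W=6.
Step 6. [col 2: J + W ≡ C (mod 10)] column 2 (J + W ≡ C (mod 10), carry-in 1) doesn't pin J yet; pick J=0 and continue ⇒ J=0.
Step 7. [col 2: J + W ≡ C (mod 10)] column 2 reads J+W+carry(1)=C with J=0, W=6; with digits 0,1,4,5,6,9 already taken and all letters distinct, the only value for C is 7. So C=7.
Step 8. [col 3: C + G ≡ F (mod 10)] in column 3 we have C+G≡F with carry-in 0; given C=7, G=1 and digits 0,1,4,5,6,7,9 already taken and all letters distinct, that pins F to 8 ⇒ F=8.

Answer: C=7, F=8, G=1, H=5, J=0, L=9, U=4, W=6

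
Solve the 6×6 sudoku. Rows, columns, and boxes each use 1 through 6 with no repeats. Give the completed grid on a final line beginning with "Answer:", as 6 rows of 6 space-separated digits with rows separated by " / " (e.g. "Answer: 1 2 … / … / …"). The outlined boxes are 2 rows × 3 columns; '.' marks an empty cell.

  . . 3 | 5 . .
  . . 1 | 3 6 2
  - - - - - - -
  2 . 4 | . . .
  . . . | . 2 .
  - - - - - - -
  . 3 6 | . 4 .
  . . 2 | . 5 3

Step 1. [r5c6∈{1}] nothing but 1 survives at r5c6 ⇒ r5c6=1.
Step 2. [r4c3∈{5}] r4c3 is down to just 5 ⇒ r4c3=5.
Step 3. [r1c6∈{4}] r1c6 is down to just 4. So r1c6=4.
Step 4. [r4c6∈{6}] r4c6 has the single candidate 6 ⇒ r4c6=6.
Step 5. [r4c2∈{1}] nothing but 1 survives at r4c2, so r4c2=1.
Step 6. [r6c2∈{4}] r6c2's peers cover all but 4, so r6c2=4.
Step 7. [r1c5∈{1}] r1c5 has the single candidate 1. So r1c5=1.
Step 8. [r1c1∈{6}] r1c1 is down to just 6 ⇒ r1c1=6.
Step 9. [r2c2∈{5}] only 5 remains possible at r2c2. So r2c2=5.
Step 10. [r3c4∈{1}] r3c4's peers cover all but 1 ⇒ r3c4=1.
Step 11. [r3c6∈{5}] nothing but 5 survives at r3c6, so r3c6=5.
Step 12. [r2c1∈{4}] nothing but 4 survives at r2c1, so r2c1=4.
Step 13. [r5c4∈{2}] r5c4 has the single candidate 2. So r5c4=2.
Step 14. [r3c2∈{6}] only 6 remains possible at r3c2 ⇒ r3c2=6.
Step 15. [r6c4∈{6}] r6c4 is down to just 6 ⇒ r6c4=6.
Step 16. [r6c1∈{1}] r6c1's peers cover all but 1 ⇒ r6c1=1.
Step 17. [r4c4∈{4}] r4c4's peers cover all but 4. So r4c4=4.
Step 18. [r3c5∈{3}] only 3 remains possible at r3c5 ⇒ r3c5=3.
Step 19. [r4c1∈{3}] only 3 remains possible at r4c1, so r4c1=3.
Step 20. [r1c2∈{2}] r1c2 has the single candidate 2 ⇒ r1c2=2.
Step 21. [r5c1∈{5}] r5c1 is down to just 5. So r5c1=5.

Answer: 6 2 3 5 1 4 / 4 5 1 3 6 2 / 2 6 4 1 3 5 / 3 1 5 4 2 6 / 5 3 6 2 4 1 / 1 4 2 6 5 3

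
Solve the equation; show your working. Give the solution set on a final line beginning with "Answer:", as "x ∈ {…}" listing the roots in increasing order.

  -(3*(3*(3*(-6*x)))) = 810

Step 1. [-(3*(3*(3*(-6*x)))) = 810] leading − — multiply by −1 ⇒ neg: 3*(3*(3*(-6*x))) = -810.
Step 2. [3*(3*(3*(-6*x))) = -810] 3 out front; divide by 3 ⇒ div: 3*(3*(-6*x)) = -270.
Step 3. [3*(3*(-6*x)) = -270] divide by the outer 3, so div: 3*(-6*x) = -90.
Step 4. [3*(-6*x) = -90] LHS = 3·(…); ÷3 both sides, so div: -6*x = -30.
Step 5. [-6*x = -30] leading coefficient -6: divide by -6, so div: x = 5.

Answer: x ∈ {5}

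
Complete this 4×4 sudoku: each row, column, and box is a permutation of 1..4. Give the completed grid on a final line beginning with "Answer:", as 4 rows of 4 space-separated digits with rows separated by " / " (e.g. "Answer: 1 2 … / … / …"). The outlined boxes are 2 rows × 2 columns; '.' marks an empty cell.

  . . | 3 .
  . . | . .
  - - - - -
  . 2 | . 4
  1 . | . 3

Step 1. [r2c3∈{1,2,4}] r2c3 is the only open cell in col 3 admitting 4, so r2c3=4.
Step 2. [r2c2∈{1,3}] in col 2, 3 fits only at r2c2 ⇒ r2c2=3.
Step 3. [r1c2∈{1,4}] across col 2, 1 lands solely at r1c2, so r1c2=1.
Step 4. [r1c4∈{2}] nothing but 2 survives at r1c4. So r1c4=2.
Step 5. [r2c4∈{1}] nothing but 1 survives at r2c4 ⇒ r2c4=1.
Step 6. [r2c1∈{2}] r2c1's peers cover all but 2 ⇒ r2c1=2.
Step 7. [r4c2∈{4}] only 4 remains possible at r4c2. So r4c2=4.
Step 8. [r4c3∈{2}] r4c3 has the single candidate 2, so r4c3=2.
Step 9. [r3c1∈{3}] r3c1 is down to just 3, so r3c1=3.
Step 10. [r3c3∈{1}] r3c3 has the single candidate 1. So r3c3=1.
Step 11. [r1c1∈{4}] nothing but 4 survives at r1c1 ⇒ r1c1=4.

Answer: 4 1 3 2 / 2 3 4 1 / 3 2 1 4 / 1 4 2 3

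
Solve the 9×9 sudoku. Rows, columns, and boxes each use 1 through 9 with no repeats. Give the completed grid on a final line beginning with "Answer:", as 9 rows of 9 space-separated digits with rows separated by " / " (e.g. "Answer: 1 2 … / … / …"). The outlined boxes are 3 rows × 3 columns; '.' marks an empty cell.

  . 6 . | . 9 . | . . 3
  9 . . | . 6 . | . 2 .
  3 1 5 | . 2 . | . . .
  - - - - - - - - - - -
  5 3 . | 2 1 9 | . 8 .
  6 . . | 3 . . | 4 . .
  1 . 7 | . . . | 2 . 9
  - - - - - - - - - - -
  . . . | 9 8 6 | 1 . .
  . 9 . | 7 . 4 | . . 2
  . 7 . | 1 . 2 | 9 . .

Step 1. [r8c7∈{3,5,6,8}] col 7 places 3 nowhere but r8c7. So r8c7=3.
Step 2. [r9c9∈{4,5,6,8}] r9c9 is the only open cell in box 9 admitting 8, so r9c9=8.
Step 3. [r9c1∈{4}] r9c1 is down to just 4 ⇒ r9c1=4.
Step 4. [r1c1∈{2,7,8}] r1c1 is the only open cell in col 1 admitting 7. So r1c1=7.
Step 5. [r8c5∈{5}] only 5 remains possible at r8c5 ⇒ r8c5=5.
Step 6. [r9c8∈{5,6}] r9c8 is the only open cell in row 9 admitting 5 ⇒ r9c8=5.
Step 7. [r1c3∈{2,4,8}] r1c3 is the only open cell in row 1 admitting 2, so r1c3=2.
Step 8. [r5c9∈{1,5,7}] r5c9 is the only open cell in box 6 admitting 5, so r5c9=5.
Step 9. [r2c9∈{1,4,7}] 1 has one home in col 9: r2c9, so r2c9=1.
Step 10. [r1c8∈{4}] r1c8's peers cover all but 4 ⇒ r1c8=4.
Step 11. [r6c4∈{4,5,6,8}] across col 4, 6 lands solely at r6c4, so r6c4=6.
Step 12. [r7c8∈{7}] nothing but 7 survives at r7c8, so r7c8=7.
Step 13. [r6c6∈{5,8}] across row 6, 5 lands solely at r6c6 ⇒ r6c6=5.
Step 14. [r5c6∈{7,8}] in box 5, 8 fits only at r5c6 ⇒ r5c6=8.
Step 15. [r3c6∈{7}] nothing but 7 survives at r3c6 ⇒ r3c6=7.
Step 16. [r2c7∈{5,7,8}] across row 2, 7 lands solely at r2c7, so r2c7=7.
Step 17. [r2c4∈{4,5,8}] r2c4 is the only open cell in row 2 admitting 5 ⇒ r2c4=5.
Step 18. [r3c9∈{6}] r3c9's peers cover all but 6, so r3c9=6.
Step 19. [r6c2∈{4,8}] in row 6, 8 fits only at r6c2, so r6c2=8.
Step 20. [r9c3∈{3,6}] 6 has one home in row 9: r9c3, so r9c3=6.
Step 21. [r3c7∈{8}] r3c7's peers cover all but 8. So r3c7=8.
Step 22. [r2c3∈{4,8}] row 2 places 8 nowhere but r2c3. So r2c3=8.
Step 23. [r7c1∈{2}] only 2 remains possible at r7c1. So r7c1=2.
Step 24. [r8c3∈{1}] r8c3's peers cover all but 1, so r8c3=1.
Step 25. [r3c8∈{9}] r3c8 is down to just 9, so r3c8=9.
Step 26. [r1c4∈{8}] r1c4 has the single candidate 8 ⇒ r1c4=8.
Step 27. [r6c5∈{4}] only 4 remains possible at r6c5, so r6c5=4.
Step 28. [r5c2∈{2}] r5c2 is down to just 2, so r5c2=2.
Step 29. [r7c9∈{4}] only 4 remains possible at r7c9, so r7c9=4.
Step 30. [r5c5∈{7}] r5c5 is down to just 7 ⇒ r5c5=7.
Step 31. [r6c8∈{3}] r6c8 is down to just 3. So r6c8=3.
Step 32. [r1c7∈{5}] only 5 remains possible at r1c7. So r1c7=5.
Step 33. [r4c7∈{6}] r4c7 is down to just 6. So r4c7=6.
Step 34. [r4c9∈{7}] only 7 remains possible at r4c9, so r4c9=7.
Step 35. [r8c1∈{8}] only 8 remains possible at r8c1, so r8c1=8.
Step 36. [r3c4∈{4}] nothing but 4 survives at r3c4. So r3c4=4.
Step 37. [r1c6∈{1}] r1c6 has the single candidate 1. So r1c6=1.
Step 38. [r5c8∈{1}] r5c8's peers cover all but 1 ⇒ r5c8=1.
Step 39. [r7c3∈{3}] only 3 remains possible at r7c3. So r7c3=3.
Step 40. [r2c2∈{4}] only 4 remains possible at r2c2, so r2c2=4.
Step 41. [r7c2∈{5}] only 5 remains possible at r7c2, so r7c2=5.
Step 42. [r2c6∈{3}] r2c6 is down to just 3. So r2c6=3.
Step 43. [r9c5∈{3}] r9c5's peers cover all but 3. So r9c5=3.
Step 44. [r4c3∈{4}] r4c3 is down to just 4. So r4c3=4.
Step 45. [r5c3∈{9}] nothing but 9 survives at r5c3. So r5c3=9.
Step 46. [r8c8∈{6}] r8c8 is down to just 6, so r8c8=6.

Answer: 7 6 2 8 9 1 5 4 3 / 9 4 8 5 6 3 7 2 1 / 3 1 5 4 2 7 8 9 6 / 5 3 4 2 1 9 6 8 7 / 6 2 9 3 7 8 4 1 5 / 1 8 7 6 4 5 2 3 9 / 2 5 3 9 8 6 1 7 4 / 8 9 1 7 5 4 3 6 2 / 4 7 6 1 3 2 9 5 8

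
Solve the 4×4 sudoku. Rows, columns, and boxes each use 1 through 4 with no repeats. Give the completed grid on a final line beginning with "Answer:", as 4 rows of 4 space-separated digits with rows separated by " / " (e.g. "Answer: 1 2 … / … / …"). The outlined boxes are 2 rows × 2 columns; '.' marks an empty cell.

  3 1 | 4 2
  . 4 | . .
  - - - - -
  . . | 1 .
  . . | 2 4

Step 1. [r3c4∈{3}] nothing but 3 survives at r3c4, so r3c4=3.
Step 2. [r3c1∈{2,4}] row 3 places 4 nowhere but r3c1, so r3c1=4.
Step 3. [r2c4∈{1}] only 1 remains possible at r2c4, so r2c4=1.
Step 4. [r3c2∈{2}] r3c2 is down to just 2, so r3c2=2.
Step 5. [r4c2∈{3}] r4c2 has the single candidate 3 ⇒ r4c2=3.
Step 6. [r2c1∈{2}] r2c1's peers cover all but 2 ⇒ r2c1=2.
Step 7. [r2c3∈{3}] r2c3's peers cover all but 3, so r2c3=3.
Step 8. [r4c1∈{1}] only 1 remains possible at r4c1, so r4c1=1.

Answer: 3 1 4 2 / 2 4 3 1 / 4 2 1 3 / 1 3 2 4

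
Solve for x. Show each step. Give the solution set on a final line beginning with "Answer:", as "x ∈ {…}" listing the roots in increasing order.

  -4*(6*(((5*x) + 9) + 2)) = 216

Step 1. [-4*(6*(((5*x) + 9) + 2)) = 216] leading coefficient -4: divide by -4 ⇒ div: 6*(((5*x) + 9) + 2) = -54.
Step 2. [6*(((5*x) + 9) + 2) = -54] LHS = 6·(…); ÷6 both sides ⇒ div: ((5*x) + 9) + 2 = -9.
Step 3. [((5*x) + 9) + 2 = -9] +2 is outermost — subtract 2 both sides, so sub: (5*x) + 9 = -11.
Step 4. [(5*x) + 9 = -11] +9 is outermost — subtract 9 both sides ⇒ sub: 5*x = -20.
Step 5. [5*x = -20] divide by the outer 5. So div: x = -4.

Answer: x ∈ {-4}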